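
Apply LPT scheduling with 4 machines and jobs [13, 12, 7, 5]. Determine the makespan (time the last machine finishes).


Jobs (LPT sorted): [13, 12, 7, 5]
Machines: 4
  J=13 → Machine 1 (load: 0+13=13)
  J=12 → Machine 2 (load: 0+12=12)
  J=7 → Machine 3 (load: 0+7=7)
  J=5 → Machine 4 (load: 0+5=5)
Machine loads: [13, 12, 7, 5]
Makespan = max = 13 time units


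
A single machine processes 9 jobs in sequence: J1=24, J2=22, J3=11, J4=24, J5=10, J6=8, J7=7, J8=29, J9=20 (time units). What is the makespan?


Sequential makespan: sum all processing times
= 24 + 22 + 11 + 24 + 10 + 8 + 7 + 29 + 20
= 155 time units


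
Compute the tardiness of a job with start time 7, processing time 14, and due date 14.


Completion = start + processing = 7 + 14 = 21
Tardiness = max(0, C - d) = max(0, 21 - 14)
= max(0, 7)
= 7


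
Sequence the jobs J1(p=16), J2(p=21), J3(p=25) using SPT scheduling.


SPT: sort by shortest processing time
  J1: p=16
  J2: p=21
  J3: p=25
Order: J1 → J2 → J3


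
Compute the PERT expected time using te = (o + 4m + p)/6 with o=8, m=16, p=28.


te = (o + 4m + p) / 6
= (8 + 4×16 + 28) / 6
= (8 + 64 + 28) / 6
= 100 / 6
= 16.67


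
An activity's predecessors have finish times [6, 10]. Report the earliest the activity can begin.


ES = max of all predecessor completion times
Predecessors: [6, 10]
ES = max(6, 10)
= 10


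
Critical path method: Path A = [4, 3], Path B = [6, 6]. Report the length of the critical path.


Path A: 4 + 3 = 7
Path B: 6 + 6 = 12
Critical path = longest = max(7, 12)
= 12 (Path B)


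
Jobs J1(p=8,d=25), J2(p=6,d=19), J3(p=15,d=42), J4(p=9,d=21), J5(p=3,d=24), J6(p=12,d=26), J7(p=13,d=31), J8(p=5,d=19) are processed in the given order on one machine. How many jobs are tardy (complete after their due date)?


Completion vs due date:
  J1: C=8, d=25 → on time
  J2: C=14, d=19 → on time
  J3: C=29, d=42 → on time
  J4: C=38, d=21 → TARDY
  J5: C=41, d=24 → TARDY
  J6: C=53, d=26 → TARDY
  J7: C=66, d=31 → TARDY
  J8: C=71, d=19 → TARDY
Tardy jobs: J4, J5, J6, J7, J8
Count = 5


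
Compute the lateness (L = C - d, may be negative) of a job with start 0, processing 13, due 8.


Completion = 0 + 13 = 13
Lateness = C - d = 13 - 8
= 5


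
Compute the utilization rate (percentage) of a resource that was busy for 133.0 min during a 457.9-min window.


Utilization = busy / total × 100
= 133.0 / 457.9 × 100
= 29.0%


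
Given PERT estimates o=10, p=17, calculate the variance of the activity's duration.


σ² = ((p - o) / 6)² = (p - o)² / 36
= (17 - 10)² / 36
= 7² / 36
= 49 / 36
= 1.3611


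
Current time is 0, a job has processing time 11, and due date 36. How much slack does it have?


Slack = due - current_time - processing
= 36 - 0 - 11
= 25


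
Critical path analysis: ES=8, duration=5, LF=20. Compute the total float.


EF = ES + duration = 8 + 5 = 13
LS = LF - duration = 20 - 5 = 15
Total Float = LF - EF = 20 - 13
(or LS - ES = 15 - 8)
= 7


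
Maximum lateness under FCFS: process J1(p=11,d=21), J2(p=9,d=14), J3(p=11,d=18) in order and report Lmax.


Lateness per job (L = C - d):
  J1: C=11, d=21, L=-10
  J2: C=20, d=14, L=6
  J3: C=31, d=18, L=13
Lmax = max(-10, 6, 13)
= 13


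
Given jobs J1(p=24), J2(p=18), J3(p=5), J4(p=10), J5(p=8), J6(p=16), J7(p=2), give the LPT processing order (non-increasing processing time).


LPT: sort by longest processing time first
  J1: p=24
  J2: p=18
  J6: p=16
  J4: p=10
  J5: p=8
  J3: p=5
  J7: p=2
Order: J1 → J2 → J6 → J4 → J5 → J3 → J7


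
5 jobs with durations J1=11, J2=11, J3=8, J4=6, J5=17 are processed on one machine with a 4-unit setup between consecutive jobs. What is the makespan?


Makespan = Σ processing + (n-1) × setup
= (11 + 11 + 8 + 6 + 17) + (5-1)×4
= 53 + 16
= 69 time units


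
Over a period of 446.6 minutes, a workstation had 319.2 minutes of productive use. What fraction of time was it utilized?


Utilization = busy / total × 100
= 319.2 / 446.6 × 100
= 71.5%


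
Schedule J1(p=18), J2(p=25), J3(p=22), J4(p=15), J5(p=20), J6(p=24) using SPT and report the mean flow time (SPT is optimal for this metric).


SPT order: J4 → J1 → J5 → J3 → J6 → J2
Completion times:
  J4: C=15
  J1: C=33
  J5: C=53
  J3: C=75
  J6: C=99
  J2: C=124
Sum = 399, n = 6
Mean flow = 399/6
= 66.50


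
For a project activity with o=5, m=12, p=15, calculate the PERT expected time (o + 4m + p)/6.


te = (o + 4m + p) / 6
= (5 + 4×12 + 15) / 6
= (5 + 48 + 15) / 6
= 68 / 6
= 11.33


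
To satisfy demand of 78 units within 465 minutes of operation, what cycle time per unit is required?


Cycle time = available time / demand
= 465 / 78
= 5.96 min/unit


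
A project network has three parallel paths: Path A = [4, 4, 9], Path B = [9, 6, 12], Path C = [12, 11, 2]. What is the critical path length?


Path A: 4 + 4 + 9 = 17
Path B: 9 + 6 + 12 = 27
Path C: 12 + 11 + 2 = 25
Critical path = longest = max(17, 27, 25)
= 27 (Path B)


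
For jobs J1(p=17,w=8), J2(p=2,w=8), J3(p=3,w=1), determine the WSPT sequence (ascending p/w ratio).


WSPT (Smith's rule): sort by p/w ascending
  J2: p/w = 2/8 = 0.250
  J1: p/w = 17/8 = 2.125
  J3: p/w = 3/1 = 3.000
Order: J2 → J1 → J3


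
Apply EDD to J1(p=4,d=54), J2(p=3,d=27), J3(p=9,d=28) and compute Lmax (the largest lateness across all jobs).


EDD order: J2 → J3 → J1
Completion and lateness:
  J2: C=3, d=27, L=3-27=-24
  J3: C=12, d=28, L=12-28=-16
  J1: C=16, d=54, L=16-54=-38
Lmax = max(-24, -16, -38)
= -16


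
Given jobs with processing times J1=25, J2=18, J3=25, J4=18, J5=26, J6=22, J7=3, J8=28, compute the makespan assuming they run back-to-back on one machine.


Sequential makespan: sum all processing times
= 25 + 18 + 25 + 18 + 26 + 22 + 3 + 28
= 165 time units


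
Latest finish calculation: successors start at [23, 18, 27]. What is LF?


LF = min of all successor start times
Successors start at: [23, 18, 27]
LF = min(23, 18, 27)
= 18


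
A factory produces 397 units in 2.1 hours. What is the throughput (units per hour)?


Throughput = units / time
= 397 / 2.1
= 189.0 units/hour


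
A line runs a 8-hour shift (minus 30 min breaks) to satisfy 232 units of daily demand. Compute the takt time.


Available = 8×60 - 30 = 450 min
Takt time = 450 / 232
= 1.94 min/unit


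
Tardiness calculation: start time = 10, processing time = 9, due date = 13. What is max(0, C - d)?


Completion = start + processing = 10 + 9 = 19
Tardiness = max(0, C - d) = max(0, 19 - 13)
= max(0, 6)
= 6


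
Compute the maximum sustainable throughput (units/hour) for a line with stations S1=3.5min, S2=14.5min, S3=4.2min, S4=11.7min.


Bottleneck = longest station time
Station times: [3.5, 14.5, 4.2, 11.7]
Max = 14.5 min
Rate = 60 / 14.5
= 4.14 units/hour (bottleneck: 14.5min)


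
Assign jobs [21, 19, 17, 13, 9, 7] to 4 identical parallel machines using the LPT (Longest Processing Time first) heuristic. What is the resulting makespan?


Jobs (LPT sorted): [21, 19, 17, 13, 9, 7]
Machines: 4
  J=21 → Machine 1 (load: 0+21=21)
  J=19 → Machine 2 (load: 0+19=19)
  J=17 → Machine 3 (load: 0+17=17)
  J=13 → Machine 4 (load: 0+13=13)
  J=9 → Machine 4 (load: 13+9=22)
  J=7 → Machine 3 (load: 17+7=24)
Machine loads: [21, 19, 24, 22]
Makespan = max = 24 time units


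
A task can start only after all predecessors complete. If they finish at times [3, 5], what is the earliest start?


ES = max of all predecessor completion times
Predecessors: [3, 5]
ES = max(3, 5)
= 5


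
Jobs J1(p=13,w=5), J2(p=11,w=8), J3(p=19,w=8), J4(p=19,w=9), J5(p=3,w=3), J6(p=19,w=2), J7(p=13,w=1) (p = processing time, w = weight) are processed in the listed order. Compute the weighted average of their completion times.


Completion times:
  J1: C=13, w×C=5×13=65
  J2: C=24, w×C=8×24=192
  J3: C=43, w×C=8×43=344
  J4: C=62, w×C=9×62=558
  J5: C=65, w×C=3×65=195
  J6: C=84, w×C=2×84=168
  J7: C=97, w×C=1×97=97
Sum w×C = 1619
Sum w = 36
Weighted avg = 1619/36
= 44.97


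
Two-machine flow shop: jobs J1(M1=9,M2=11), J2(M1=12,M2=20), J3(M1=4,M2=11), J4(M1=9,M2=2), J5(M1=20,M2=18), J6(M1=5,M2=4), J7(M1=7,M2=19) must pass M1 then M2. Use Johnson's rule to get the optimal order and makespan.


Johnson's rule:
Group 1 (M1≤M2, sort by M1): ['J3', 'J7', 'J1', 'J2']
Group 2 (M1>M2, sort desc M2): ['J5', 'J6', 'J4']
Sequence: J3 → J7 → J1 → J2 → J5 → J6 → J4
Makespan calculation:
  J3: M1 done=4, M2 done=15
  J7: M1 done=11, M2 done=34
  J1: M1 done=20, M2 done=45
  J2: M1 done=32, M2 done=65
  J5: M1 done=52, M2 done=83
  J6: M1 done=57, M2 done=87
  J4: M1 done=66, M2 done=89
= Sequence: J3 → J7 → J1 → J2 → J5 → J6 → J4, Makespan: 89


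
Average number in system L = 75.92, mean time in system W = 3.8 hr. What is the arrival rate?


Little's law: L = λW → λ = L / W
= 75.92 / 3.8
= 19.98 per hour


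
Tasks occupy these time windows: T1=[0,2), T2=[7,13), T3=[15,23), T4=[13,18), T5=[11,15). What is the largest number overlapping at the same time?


Check each time point for overlaps:
  t=11: 2 tasks active (T2, T5)
Max concurrent = 2


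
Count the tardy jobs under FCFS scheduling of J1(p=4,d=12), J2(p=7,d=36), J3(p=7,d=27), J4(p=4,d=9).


Completion vs due date:
  J1: C=4, d=12 → on time
  J2: C=11, d=36 → on time
  J3: C=18, d=27 → on time
  J4: C=22, d=9 → TARDY
Tardy jobs: J4
Count = 1


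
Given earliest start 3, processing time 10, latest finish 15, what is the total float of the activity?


EF = ES + duration = 3 + 10 = 13
LS = LF - duration = 15 - 10 = 5
Total Float = LF - EF = 15 - 13
(or LS - ES = 5 - 3)
= 2


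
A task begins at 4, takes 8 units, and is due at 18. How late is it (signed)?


Completion = 4 + 8 = 12
Lateness = C - d = 12 - 18
= -6


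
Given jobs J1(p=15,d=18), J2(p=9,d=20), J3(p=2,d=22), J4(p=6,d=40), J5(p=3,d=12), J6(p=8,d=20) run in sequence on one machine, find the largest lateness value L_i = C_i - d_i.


Lateness per job (L = C - d):
  J1: C=15, d=18, L=-3
  J2: C=24, d=20, L=4
  J3: C=26, d=22, L=4
  J4: C=32, d=40, L=-8
  J5: C=35, d=12, L=23
  J6: C=43, d=20, L=23
Lmax = max(-3, 4, 4, -8, 23, 23)
= 23


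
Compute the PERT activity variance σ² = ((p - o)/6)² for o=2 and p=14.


σ² = ((p - o) / 6)² = (p - o)² / 36
= (14 - 2)² / 36
= 12² / 36
= 144 / 36
= 4.0000


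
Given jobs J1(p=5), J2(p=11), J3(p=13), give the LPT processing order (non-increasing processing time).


LPT: sort by longest processing time first
  J3: p=13
  J2: p=11
  J1: p=5
Order: J3 → J2 → J1


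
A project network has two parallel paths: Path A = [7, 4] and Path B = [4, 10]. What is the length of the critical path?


Path A: 7 + 4 = 11
Path B: 4 + 10 = 14
Critical path = longest = max(11, 14)
= 14 (Path B)


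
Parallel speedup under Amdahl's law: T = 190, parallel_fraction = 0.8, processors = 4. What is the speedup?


Amdahl's law: T_p = T × ((1-p) + p/N)
= 190 × ((1-0.8) + 0.8/4)
= 190 × (0.20 + 0.2000)
= 190 × 0.4000
= 76.00
Speedup = 190/76.00
= 2.50×


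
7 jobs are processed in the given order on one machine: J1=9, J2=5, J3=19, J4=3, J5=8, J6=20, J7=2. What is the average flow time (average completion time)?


Completion times:
  J1: completes at 9
  J2: completes at 14
  J3: completes at 33
  J4: completes at 36
  J5: completes at 44
  J6: completes at 64
  J7: completes at 66
Sum = 266
Average = 266/7
= 38.00


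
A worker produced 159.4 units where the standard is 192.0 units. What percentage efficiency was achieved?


Efficiency = (actual / standard) × 100
= (159.4 / 192.0) × 100
= 83.0%


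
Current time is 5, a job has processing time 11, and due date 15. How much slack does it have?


Slack = due - current_time - processing
= 15 - 5 - 11
= -1


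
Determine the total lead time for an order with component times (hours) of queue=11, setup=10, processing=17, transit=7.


Lead time = queue + setup + processing + transit
= 11 + 10 + 17 + 7
= 45 hours


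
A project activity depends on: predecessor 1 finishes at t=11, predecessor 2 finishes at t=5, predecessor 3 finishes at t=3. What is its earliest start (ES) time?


ES = max of all predecessor completion times
Predecessors: [11, 5, 3]
ES = max(11, 5, 3)
= 11


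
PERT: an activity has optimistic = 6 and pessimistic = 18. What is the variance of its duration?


σ² = ((p - o) / 6)² = (p - o)² / 36
= (18 - 6)² / 36
= 12² / 36
= 144 / 36
= 4.0000


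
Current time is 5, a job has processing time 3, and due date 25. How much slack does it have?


Slack = due - current_time - processing
= 25 - 5 - 3
= 17


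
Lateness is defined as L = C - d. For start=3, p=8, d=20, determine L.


Completion = 3 + 8 = 11
Lateness = C - d = 11 - 20
= -9


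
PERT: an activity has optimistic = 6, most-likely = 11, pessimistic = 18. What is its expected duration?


te = (o + 4m + p) / 6
= (6 + 4×11 + 18) / 6
= (6 + 44 + 18) / 6
= 68 / 6
= 11.33


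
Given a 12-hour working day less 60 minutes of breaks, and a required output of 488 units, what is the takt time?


Available = 12×60 - 60 = 660 min
Takt time = 660 / 488
= 1.35 min/unit


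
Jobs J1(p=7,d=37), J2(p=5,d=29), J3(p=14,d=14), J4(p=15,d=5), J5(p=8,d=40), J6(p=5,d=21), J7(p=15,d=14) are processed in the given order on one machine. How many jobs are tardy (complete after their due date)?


Completion vs due date:
  J1: C=7, d=37 → on time
  J2: C=12, d=29 → on time
  J3: C=26, d=14 → TARDY
  J4: C=41, d=5 → TARDY
  J5: C=49, d=40 → TARDY
  J6: C=54, d=21 → TARDY
  J7: C=69, d=14 → TARDY
Tardy jobs: J3, J4, J5, J6, J7
Count = 5


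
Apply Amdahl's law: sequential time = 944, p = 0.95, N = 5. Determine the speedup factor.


Amdahl's law: T_p = T × ((1-p) + p/N)
= 944 × ((1-0.95) + 0.95/5)
= 944 × (0.05 + 0.1900)
= 944 × 0.2400
= 226.56
Speedup = 944/226.56
= 4.17×


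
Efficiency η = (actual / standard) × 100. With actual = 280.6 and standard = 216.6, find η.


Efficiency = (actual / standard) × 100
= (280.6 / 216.6) × 100
= 129.5%


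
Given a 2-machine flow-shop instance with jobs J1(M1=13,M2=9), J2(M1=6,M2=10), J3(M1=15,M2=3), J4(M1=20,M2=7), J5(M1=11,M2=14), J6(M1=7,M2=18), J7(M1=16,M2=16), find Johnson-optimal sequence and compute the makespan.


Johnson's rule:
Group 1 (M1≤M2, sort by M1): ['J2', 'J6', 'J5', 'J7']
Group 2 (M1>M2, sort desc M2): ['J1', 'J4', 'J3']
Sequence: J2 → J6 → J5 → J7 → J1 → J4 → J3
Makespan calculation:
  J2: M1 done=6, M2 done=16
  J6: M1 done=13, M2 done=34
  J5: M1 done=24, M2 done=48
  J7: M1 done=40, M2 done=64
  J1: M1 done=53, M2 done=73
  J4: M1 done=73, M2 done=80
  J3: M1 done=88, M2 done=91
= Sequence: J2 → J6 → J5 → J7 → J1 → J4 → J3, Makespan: 91


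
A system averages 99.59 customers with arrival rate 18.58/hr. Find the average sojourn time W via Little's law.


Little's law: L = λW → W = L / λ
= 99.59 / 18.58
= 5.36 hours


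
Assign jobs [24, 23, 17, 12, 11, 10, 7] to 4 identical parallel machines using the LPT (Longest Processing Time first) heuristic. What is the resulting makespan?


Jobs (LPT sorted): [24, 23, 17, 12, 11, 10, 7]
Machines: 4
  J=24 → Machine 1 (load: 0+24=24)
  J=23 → Machine 2 (load: 0+23=23)
  J=17 → Machine 3 (load: 0+17=17)
  J=12 → Machine 4 (load: 0+12=12)
  J=11 → Machine 4 (load: 12+11=23)
  J=10 → Machine 3 (load: 17+10=27)
  J=7 → Machine 2 (load: 23+7=30)
Machine loads: [24, 30, 27, 23]
Makespan = max = 30 time units


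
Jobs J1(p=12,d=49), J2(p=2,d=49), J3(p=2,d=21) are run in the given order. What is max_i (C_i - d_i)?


Lateness per job (L = C - d):
  J1: C=12, d=49, L=-37
  J2: C=14, d=49, L=-35
  J3: C=16, d=21, L=-5
Lmax = max(-37, -35, -5)
= -5


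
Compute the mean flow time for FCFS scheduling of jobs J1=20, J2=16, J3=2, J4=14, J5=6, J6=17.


Completion times:
  J1: completes at 20
  J2: completes at 36
  J3: completes at 38
  J4: completes at 52
  J5: completes at 58
  J6: completes at 75
Sum = 279
Average = 279/6
= 46.50


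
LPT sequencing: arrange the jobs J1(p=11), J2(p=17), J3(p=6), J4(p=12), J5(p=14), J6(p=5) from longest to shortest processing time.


LPT: sort by longest processing time first
  J2: p=17
  J5: p=14
  J4: p=12
  J1: p=11
  J3: p=6
  J6: p=5
Order: J2 → J5 → J4 → J1 → J3 → J6


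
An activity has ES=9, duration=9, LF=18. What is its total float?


EF = ES + duration = 9 + 9 = 18
LS = LF - duration = 18 - 9 = 9
Total Float = LF - EF = 18 - 18
(or LS - ES = 9 - 9)
= 0


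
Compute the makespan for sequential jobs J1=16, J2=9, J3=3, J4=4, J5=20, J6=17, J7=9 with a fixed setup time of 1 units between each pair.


Makespan = Σ processing + (n-1) × setup
= (16 + 9 + 3 + 4 + 20 + 17 + 9) + (7-1)×1
= 78 + 6
= 84 time units


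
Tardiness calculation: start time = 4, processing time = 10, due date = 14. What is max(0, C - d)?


Completion = start + processing = 4 + 10 = 14
Tardiness = max(0, C - d) = max(0, 14 - 14)
= max(0, 0)
= 0


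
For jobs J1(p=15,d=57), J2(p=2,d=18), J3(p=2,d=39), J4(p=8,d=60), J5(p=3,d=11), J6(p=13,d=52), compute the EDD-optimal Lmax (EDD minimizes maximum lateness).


EDD order: J5 → J2 → J3 → J6 → J1 → J4
Completion and lateness:
  J5: C=3, d=11, L=3-11=-8
  J2: C=5, d=18, L=5-18=-13
  J3: C=7, d=39, L=7-39=-32
  J6: C=20, d=52, L=20-52=-32
  J1: C=35, d=57, L=35-57=-22
  J4: C=43, d=60, L=43-60=-17
Lmax = max(-8, -13, -32, -32, -22, -17)
= -8


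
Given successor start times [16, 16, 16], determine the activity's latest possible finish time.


LF = min of all successor start times
Successors start at: [16, 16, 16]
LF = min(16, 16, 16)
= 16


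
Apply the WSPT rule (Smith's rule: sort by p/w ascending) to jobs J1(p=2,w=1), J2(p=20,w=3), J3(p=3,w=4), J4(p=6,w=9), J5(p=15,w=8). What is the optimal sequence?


WSPT (Smith's rule): sort by p/w ascending
  J4: p/w = 6/9 = 0.667
  J3: p/w = 3/4 = 0.750
  J5: p/w = 15/8 = 1.875
  J1: p/w = 2/1 = 2.000
  J2: p/w = 20/3 = 6.667
Order: J4 → J3 → J5 → J1 → J2


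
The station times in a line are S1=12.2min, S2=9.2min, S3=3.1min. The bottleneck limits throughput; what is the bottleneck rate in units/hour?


Bottleneck = longest station time
Station times: [12.2, 9.2, 3.1]
Max = 12.2 min
Rate = 60 / 12.2
= 4.92 units/hour (bottleneck: 12.2min)


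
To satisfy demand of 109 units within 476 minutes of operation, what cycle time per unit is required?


Cycle time = available time / demand
= 476 / 109
= 4.37 min/unit


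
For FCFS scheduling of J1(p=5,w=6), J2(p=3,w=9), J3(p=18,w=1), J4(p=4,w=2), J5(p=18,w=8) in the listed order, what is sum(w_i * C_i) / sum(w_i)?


Completion times:
  J1: C=5, w×C=6×5=30
  J2: C=8, w×C=9×8=72
  J3: C=26, w×C=1×26=26
  J4: C=30, w×C=2×30=60
  J5: C=48, w×C=8×48=384
Sum w×C = 572
Sum w = 26
Weighted avg = 572/26
= 22.00


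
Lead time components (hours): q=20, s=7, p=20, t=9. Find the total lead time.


Lead time = queue + setup + processing + transit
= 20 + 7 + 20 + 9
= 56 hours


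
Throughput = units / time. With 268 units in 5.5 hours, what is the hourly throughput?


Throughput = units / time
= 268 / 5.5
= 48.7 units/hour


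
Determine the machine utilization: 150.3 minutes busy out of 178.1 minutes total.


Utilization = busy / total × 100
= 150.3 / 178.1 × 100
= 84.4%


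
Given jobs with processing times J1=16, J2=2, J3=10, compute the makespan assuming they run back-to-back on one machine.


Sequential makespan: sum all processing times
= 16 + 2 + 10
= 28 time units


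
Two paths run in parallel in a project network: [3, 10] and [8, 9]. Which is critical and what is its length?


Path A: 3 + 10 = 13
Path B: 8 + 9 = 17
Critical path = longest = max(13, 17)
= 17 (Path B)


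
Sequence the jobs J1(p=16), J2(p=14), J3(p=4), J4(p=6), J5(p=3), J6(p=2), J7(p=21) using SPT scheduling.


SPT: sort by shortest processing time
  J6: p=2
  J5: p=3
  J3: p=4
  J4: p=6
  J2: p=14
  J1: p=16
  J7: p=21
Order: J6 → J5 → J3 → J4 → J2 → J1 → J7


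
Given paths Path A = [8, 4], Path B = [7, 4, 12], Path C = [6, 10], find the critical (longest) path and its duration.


Path A: 8 + 4 = 12
Path B: 7 + 4 + 12 = 23
Path C: 6 + 10 = 16
Critical path = longest = max(12, 23, 16)
= 23 (Path B)


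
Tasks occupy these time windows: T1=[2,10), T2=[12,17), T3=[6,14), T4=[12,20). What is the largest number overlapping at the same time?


Check each time point for overlaps:
  t=12: 3 tasks active (T2, T3, T4)
Max concurrent = 3


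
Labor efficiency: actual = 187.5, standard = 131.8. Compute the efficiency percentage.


Efficiency = (actual / standard) × 100
= (187.5 / 131.8) × 100
= 142.3%


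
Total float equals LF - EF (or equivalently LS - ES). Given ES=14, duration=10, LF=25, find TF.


EF = ES + duration = 14 + 10 = 24
LS = LF - duration = 25 - 10 = 15
Total Float = LF - EF = 25 - 24
(or LS - ES = 15 - 14)
= 1


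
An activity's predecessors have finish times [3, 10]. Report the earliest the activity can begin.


ES = max of all predecessor completion times
Predecessors: [3, 10]
ES = max(3, 10)
= 10


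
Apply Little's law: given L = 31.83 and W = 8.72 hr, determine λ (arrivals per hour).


Little's law: L = λW → λ = L / W
= 31.83 / 8.72
= 3.65 per hour


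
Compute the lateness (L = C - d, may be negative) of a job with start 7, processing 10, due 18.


Completion = 7 + 10 = 17
Lateness = C - d = 17 - 18
= -1


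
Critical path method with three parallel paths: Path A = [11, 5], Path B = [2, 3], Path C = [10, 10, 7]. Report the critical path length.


Path A: 11 + 5 = 16
Path B: 2 + 3 = 5
Path C: 10 + 10 + 7 = 27
Critical path = longest = max(16, 5, 27)
= 27 (Path C)


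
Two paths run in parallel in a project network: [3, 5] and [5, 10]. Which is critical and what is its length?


Path A: 3 + 5 = 8
Path B: 5 + 10 = 15
Critical path = longest = max(8, 15)
= 15 (Path B)


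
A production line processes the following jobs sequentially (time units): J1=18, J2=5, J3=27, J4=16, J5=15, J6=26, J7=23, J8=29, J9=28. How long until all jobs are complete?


Sequential makespan: sum all processing times
= 18 + 5 + 27 + 16 + 15 + 26 + 23 + 29 + 28
= 187 time units


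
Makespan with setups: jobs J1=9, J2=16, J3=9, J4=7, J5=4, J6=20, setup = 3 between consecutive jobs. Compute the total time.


Makespan = Σ processing + (n-1) × setup
= (9 + 16 + 9 + 7 + 4 + 20) + (6-1)×3
= 65 + 15
= 80 time units


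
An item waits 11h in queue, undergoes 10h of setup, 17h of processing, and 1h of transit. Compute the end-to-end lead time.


Lead time = queue + setup + processing + transit
= 11 + 10 + 17 + 1
= 39 hours


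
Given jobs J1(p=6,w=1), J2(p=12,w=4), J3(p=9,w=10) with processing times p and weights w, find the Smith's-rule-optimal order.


WSPT (Smith's rule): sort by p/w ascending
  J3: p/w = 9/10 = 0.900
  J2: p/w = 12/4 = 3.000
  J1: p/w = 6/1 = 6.000
Order: J3 → J2 → J1


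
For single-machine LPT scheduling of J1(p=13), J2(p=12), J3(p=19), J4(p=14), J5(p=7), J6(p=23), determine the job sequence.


LPT: sort by longest processing time first
  J6: p=23
  J3: p=19
  J4: p=14
  J1: p=13
  J2: p=12
  J5: p=7
Order: J6 → J3 → J4 → J1 → J2 → J5


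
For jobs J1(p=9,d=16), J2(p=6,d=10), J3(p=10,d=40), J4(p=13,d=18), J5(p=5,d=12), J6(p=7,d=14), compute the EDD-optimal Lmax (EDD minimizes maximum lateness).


EDD order: J2 → J5 → J6 → J1 → J4 → J3
Completion and lateness:
  J2: C=6, d=10, L=6-10=-4
  J5: C=11, d=12, L=11-12=-1
  J6: C=18, d=14, L=18-14=4
  J1: C=27, d=16, L=27-16=11
  J4: C=40, d=18, L=40-18=22
  J3: C=50, d=40, L=50-40=10
Lmax = max(-4, -1, 4, 11, 22, 10)
= 22


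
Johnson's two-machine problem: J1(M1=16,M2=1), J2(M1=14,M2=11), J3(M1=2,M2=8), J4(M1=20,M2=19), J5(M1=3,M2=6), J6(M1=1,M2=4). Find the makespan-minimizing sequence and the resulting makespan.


Johnson's rule:
Group 1 (M1≤M2, sort by M1): ['J6', 'J3', 'J5']
Group 2 (M1>M2, sort desc M2): ['J4', 'J2', 'J1']
Sequence: J6 → J3 → J5 → J4 → J2 → J1
Makespan calculation:
  J6: M1 done=1, M2 done=5
  J3: M1 done=3, M2 done=13
  J5: M1 done=6, M2 done=19
  J4: M1 done=26, M2 done=45
  J2: M1 done=40, M2 done=56
  J1: M1 done=56, M2 done=57
= Sequence: J6 → J3 → J5 → J4 → J2 → J1, Makespan: 57


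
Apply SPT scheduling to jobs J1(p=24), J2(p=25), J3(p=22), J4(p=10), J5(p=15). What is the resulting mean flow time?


SPT order: J4 → J5 → J3 → J1 → J2
Completion times:
  J4: C=10
  J5: C=25
  J3: C=47
  J1: C=71
  J2: C=96
Sum = 249, n = 5
Mean flow = 249/5
= 49.80


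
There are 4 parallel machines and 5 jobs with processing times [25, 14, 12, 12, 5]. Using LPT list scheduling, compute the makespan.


Jobs (LPT sorted): [25, 14, 12, 12, 5]
Machines: 4
  J=25 → Machine 1 (load: 0+25=25)
  J=14 → Machine 2 (load: 0+14=14)
  J=12 → Machine 3 (load: 0+12=12)
  J=12 → Machine 4 (load: 0+12=12)
  J=5 → Machine 3 (load: 12+5=17)
Machine loads: [25, 14, 17, 12]
Makespan = max = 25 time units


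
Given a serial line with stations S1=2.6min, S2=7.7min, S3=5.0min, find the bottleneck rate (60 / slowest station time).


Bottleneck = longest station time
Station times: [2.6, 7.7, 5.0]
Max = 7.7 min
Rate = 60 / 7.7
= 7.79 units/hour (bottleneck: 7.7min)


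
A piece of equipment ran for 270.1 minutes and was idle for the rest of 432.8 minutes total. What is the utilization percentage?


Utilization = busy / total × 100
= 270.1 / 432.8 × 100
= 62.4%


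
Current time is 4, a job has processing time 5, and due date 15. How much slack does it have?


Slack = due - current_time - processing
= 15 - 4 - 5
= 6


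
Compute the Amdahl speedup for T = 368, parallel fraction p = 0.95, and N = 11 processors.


Amdahl's law: T_p = T × ((1-p) + p/N)
= 368 × ((1-0.95) + 0.95/11)
= 368 × (0.05 + 0.0864)
= 368 × 0.1364
= 50.18
Speedup = 368/50.18
= 7.33×


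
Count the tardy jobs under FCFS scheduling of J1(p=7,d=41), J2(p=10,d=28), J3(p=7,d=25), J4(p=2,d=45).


Completion vs due date:
  J1: C=7, d=41 → on time
  J2: C=17, d=28 → on time
  J3: C=24, d=25 → on time
  J4: C=26, d=45 → on time
Tardy jobs: none
Count = 0


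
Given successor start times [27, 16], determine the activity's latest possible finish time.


LF = min of all successor start times
Successors start at: [27, 16]
LF = min(27, 16)
= 16


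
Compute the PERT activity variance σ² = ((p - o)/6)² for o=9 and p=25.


σ² = ((p - o) / 6)² = (p - o)² / 36
= (25 - 9)² / 36
= 16² / 36
= 256 / 36
= 7.1111


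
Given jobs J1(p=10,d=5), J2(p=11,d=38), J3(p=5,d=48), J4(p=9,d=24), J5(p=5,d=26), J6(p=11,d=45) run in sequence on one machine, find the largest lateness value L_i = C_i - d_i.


Lateness per job (L = C - d):
  J1: C=10, d=5, L=5
  J2: C=21, d=38, L=-17
  J3: C=26, d=48, L=-22
  J4: C=35, d=24, L=11
  J5: C=40, d=26, L=14
  J6: C=51, d=45, L=6
Lmax = max(5, -17, -22, 11, 14, 6)
= 14


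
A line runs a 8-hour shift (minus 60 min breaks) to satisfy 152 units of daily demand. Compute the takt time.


Available = 8×60 - 60 = 420 min
Takt time = 420 / 152
= 2.76 min/unit


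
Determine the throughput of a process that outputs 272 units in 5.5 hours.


Throughput = units / time
= 272 / 5.5
= 49.5 units/hour


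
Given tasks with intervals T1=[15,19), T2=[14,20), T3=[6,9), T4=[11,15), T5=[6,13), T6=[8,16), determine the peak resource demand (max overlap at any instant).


Check each time point for overlaps:
  t=8: 3 tasks active (T3, T5, T6)
Max concurrent = 3


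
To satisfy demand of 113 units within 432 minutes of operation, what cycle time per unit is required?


Cycle time = available time / demand
= 432 / 113
= 3.82 min/unit


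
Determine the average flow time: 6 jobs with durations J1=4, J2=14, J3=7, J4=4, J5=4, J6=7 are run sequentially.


Completion times:
  J1: completes at 4
  J2: completes at 18
  J3: completes at 25
  J4: completes at 29
  J5: completes at 33
  J6: completes at 40
Sum = 149
Average = 149/6
= 24.83


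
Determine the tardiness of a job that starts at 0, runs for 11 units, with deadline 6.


Completion = start + processing = 0 + 11 = 11
Tardiness = max(0, C - d) = max(0, 11 - 6)
= max(0, 5)
= 5


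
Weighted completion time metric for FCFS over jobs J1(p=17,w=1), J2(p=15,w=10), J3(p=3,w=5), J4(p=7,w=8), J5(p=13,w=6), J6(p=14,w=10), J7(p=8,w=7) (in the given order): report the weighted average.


Completion times:
  J1: C=17, w×C=1×17=17
  J2: C=32, w×C=10×32=320
  J3: C=35, w×C=5×35=175
  J4: C=42, w×C=8×42=336
  J5: C=55, w×C=6×55=330
  J6: C=69, w×C=10×69=690
  J7: C=77, w×C=7×77=539
Sum w×C = 2407
Sum w = 47
Weighted avg = 2407/47
= 51.21


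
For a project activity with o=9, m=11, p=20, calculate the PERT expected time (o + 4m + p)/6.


te = (o + 4m + p) / 6
= (9 + 4×11 + 20) / 6
= (9 + 44 + 20) / 6
= 73 / 6
= 12.17


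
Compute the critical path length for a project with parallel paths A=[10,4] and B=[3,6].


Path A: 10 + 4 = 14
Path B: 3 + 6 = 9
Critical path = longest = max(14, 9)
= 14 (Path A)


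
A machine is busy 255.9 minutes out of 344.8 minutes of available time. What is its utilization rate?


Utilization = busy / total × 100
= 255.9 / 344.8 × 100
= 74.2%


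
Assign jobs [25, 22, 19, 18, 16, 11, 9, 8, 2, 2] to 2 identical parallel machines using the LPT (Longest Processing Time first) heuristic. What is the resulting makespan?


Jobs (LPT sorted): [25, 22, 19, 18, 16, 11, 9, 8, 2, 2]
Machines: 2
  J=25 → Machine 1 (load: 0+25=25)
  J=22 → Machine 2 (load: 0+22=22)
  J=19 → Machine 2 (load: 22+19=41)
  J=18 → Machine 1 (load: 25+18=43)
  J=16 → Machine 2 (load: 41+16=57)
  J=11 → Machine 1 (load: 43+11=54)
  J=9 → Machine 1 (load: 54+9=63)
  J=8 → Machine 2 (load: 57+8=65)
  J=2 → Machine 1 (load: 63+2=65)
  J=2 → Machine 1 (load: 65+2=67)
Machine loads: [67, 65]
Makespan = max = 67 time units


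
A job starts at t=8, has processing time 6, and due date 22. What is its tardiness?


Completion = start + processing = 8 + 6 = 14
Tardiness = max(0, C - d) = max(0, 14 - 22)
= max(0, -8)
= 0


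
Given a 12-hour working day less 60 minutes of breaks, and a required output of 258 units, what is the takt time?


Available = 12×60 - 60 = 660 min
Takt time = 660 / 258
= 2.56 min/unit


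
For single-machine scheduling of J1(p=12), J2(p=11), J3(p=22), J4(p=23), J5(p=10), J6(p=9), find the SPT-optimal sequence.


SPT: sort by shortest processing time
  J6: p=9
  J5: p=10
  J2: p=11
  J1: p=12
  J3: p=22
  J4: p=23
Order: J6 → J5 → J2 → J1 → J3 → J4


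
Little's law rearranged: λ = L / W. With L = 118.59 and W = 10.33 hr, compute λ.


Little's law: L = λW → λ = L / W
= 118.59 / 10.33
= 11.48 per hour


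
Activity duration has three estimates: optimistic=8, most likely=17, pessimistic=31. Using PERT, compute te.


te = (o + 4m + p) / 6
= (8 + 4×17 + 31) / 6
= (8 + 68 + 31) / 6
= 107 / 6
= 17.83


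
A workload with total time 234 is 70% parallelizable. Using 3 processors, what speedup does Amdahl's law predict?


Amdahl's law: T_p = T × ((1-p) + p/N)
= 234 × ((1-0.7) + 0.7/3)
= 234 × (0.30 + 0.2333)
= 234 × 0.5333
= 124.80
Speedup = 234/124.80
= 1.88×


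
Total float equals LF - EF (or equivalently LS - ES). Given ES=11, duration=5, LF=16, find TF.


EF = ES + duration = 11 + 5 = 16
LS = LF - duration = 16 - 5 = 11
Total Float = LF - EF = 16 - 16
(or LS - ES = 11 - 11)
= 0


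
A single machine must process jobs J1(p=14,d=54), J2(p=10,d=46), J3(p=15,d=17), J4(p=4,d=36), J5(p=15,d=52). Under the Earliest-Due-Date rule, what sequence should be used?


EDD: sort by earliest due date
  J3: d=17, p=15
  J4: d=36, p=4
  J2: d=46, p=10
  J5: d=52, p=15
  J1: d=54, p=14
Order: J3 → J4 → J2 → J5 → J1


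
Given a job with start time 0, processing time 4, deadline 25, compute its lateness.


Completion = 0 + 4 = 4
Lateness = C - d = 4 - 25
= -21


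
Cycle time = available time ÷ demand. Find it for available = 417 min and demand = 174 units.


Cycle time = available time / demand
= 417 / 174
= 2.40 min/unit


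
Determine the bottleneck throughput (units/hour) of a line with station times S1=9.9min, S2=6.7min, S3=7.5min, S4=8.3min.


Bottleneck = longest station time
Station times: [9.9, 6.7, 7.5, 8.3]
Max = 9.9 min
Rate = 60 / 9.9
= 6.06 units/hour (bottleneck: 9.9min)


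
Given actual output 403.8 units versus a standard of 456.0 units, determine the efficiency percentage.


Efficiency = (actual / standard) × 100
= (403.8 / 456.0) × 100
= 88.6%


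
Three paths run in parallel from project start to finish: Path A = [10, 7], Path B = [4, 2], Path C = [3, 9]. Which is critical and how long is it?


Path A: 10 + 7 = 17
Path B: 4 + 2 = 6
Path C: 3 + 9 = 12
Critical path = longest = max(17, 6, 12)
= 17 (Path A)


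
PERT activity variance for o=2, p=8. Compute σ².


σ² = ((p - o) / 6)² = (p - o)² / 36
= (8 - 2)² / 36
= 6² / 36
= 36 / 36
= 1.0000


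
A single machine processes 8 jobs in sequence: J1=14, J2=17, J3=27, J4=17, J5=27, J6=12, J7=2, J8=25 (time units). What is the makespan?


Sequential makespan: sum all processing times
= 14 + 17 + 27 + 17 + 27 + 12 + 2 + 25
= 141 time units


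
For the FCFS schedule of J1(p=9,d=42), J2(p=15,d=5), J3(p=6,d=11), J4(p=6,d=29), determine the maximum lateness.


Lateness per job (L = C - d):
  J1: C=9, d=42, L=-33
  J2: C=24, d=5, L=19
  J3: C=30, d=11, L=19
  J4: C=36, d=29, L=7
Lmax = max(-33, 19, 19, 7)
= 19


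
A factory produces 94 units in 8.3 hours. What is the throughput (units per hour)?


Throughput = units / time
= 94 / 8.3
= 11.3 units/hour


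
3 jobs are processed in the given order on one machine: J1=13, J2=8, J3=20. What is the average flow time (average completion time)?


Completion times:
  J1: completes at 13
  J2: completes at 21
  J3: completes at 41
Sum = 75
Average = 75/3
= 25.00


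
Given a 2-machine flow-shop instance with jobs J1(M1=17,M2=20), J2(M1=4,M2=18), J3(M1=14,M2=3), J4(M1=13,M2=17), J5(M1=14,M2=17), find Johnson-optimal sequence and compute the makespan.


Johnson's rule:
Group 1 (M1≤M2, sort by M1): ['J2', 'J4', 'J5', 'J1']
Group 2 (M1>M2, sort desc M2): ['J3']
Sequence: J2 → J4 → J5 → J1 → J3
Makespan calculation:
  J2: M1 done=4, M2 done=22
  J4: M1 done=17, M2 done=39
  J5: M1 done=31, M2 done=56
  J1: M1 done=48, M2 done=76
  J3: M1 done=62, M2 done=79
= Sequence: J2 → J4 → J5 → J1 → J3, Makespan: 79


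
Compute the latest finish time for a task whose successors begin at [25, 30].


LF = min of all successor start times
Successors start at: [25, 30]
LF = min(25, 30)
= 25


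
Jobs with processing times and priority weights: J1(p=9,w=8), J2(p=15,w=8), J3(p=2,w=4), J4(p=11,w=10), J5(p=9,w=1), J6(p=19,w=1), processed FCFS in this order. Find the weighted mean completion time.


Completion times:
  J1: C=9, w×C=8×9=72
  J2: C=24, w×C=8×24=192
  J3: C=26, w×C=4×26=104
  J4: C=37, w×C=10×37=370
  J5: C=46, w×C=1×46=46
  J6: C=65, w×C=1×65=65
Sum w×C = 849
Sum w = 32
Weighted avg = 849/32
= 26.53


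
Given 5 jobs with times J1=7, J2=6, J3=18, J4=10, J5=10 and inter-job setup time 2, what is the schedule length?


Makespan = Σ processing + (n-1) × setup
= (7 + 6 + 18 + 10 + 10) + (5-1)×2
= 51 + 8
= 59 time units


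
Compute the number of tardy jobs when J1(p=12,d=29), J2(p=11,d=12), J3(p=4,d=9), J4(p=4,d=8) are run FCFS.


Completion vs due date:
  J1: C=12, d=29 → on time
  J2: C=23, d=12 → TARDY
  J3: C=27, d=9 → TARDY
  J4: C=31, d=8 → TARDY
Tardy jobs: J2, J3, J4
Count = 3


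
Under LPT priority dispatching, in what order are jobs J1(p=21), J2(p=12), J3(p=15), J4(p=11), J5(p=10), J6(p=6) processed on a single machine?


LPT: sort by longest processing time first
  J1: p=21
  J3: p=15
  J2: p=12
  J4: p=11
  J5: p=10
  J6: p=6
Order: J1 → J3 → J2 → J4 → J5 → J6


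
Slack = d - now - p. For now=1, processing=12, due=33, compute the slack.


Slack = due - current_time - processing
= 33 - 1 - 12
= 20


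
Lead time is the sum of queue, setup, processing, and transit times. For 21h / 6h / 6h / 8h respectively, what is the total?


Lead time = queue + setup + processing + transit
= 21 + 6 + 6 + 8
= 41 hours


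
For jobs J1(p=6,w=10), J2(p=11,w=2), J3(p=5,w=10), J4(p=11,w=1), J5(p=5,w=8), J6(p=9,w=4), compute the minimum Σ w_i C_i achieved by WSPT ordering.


WSPT order (by p/w): J3 → J1 → J5 → J6 → J2 → J4
  J3: C=5, w·C=10×5=50
  J1: C=11, w·C=10×11=110
  J5: C=16, w·C=8×16=128
  J6: C=25, w·C=4×25=100
  J2: C=36, w·C=2×36=72
  J4: C=47, w·C=1×47=47
Σ w·C = 507
= 507


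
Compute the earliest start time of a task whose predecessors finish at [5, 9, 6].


ES = max of all predecessor completion times
Predecessors: [5, 9, 6]
ES = max(5, 9, 6)
= 9


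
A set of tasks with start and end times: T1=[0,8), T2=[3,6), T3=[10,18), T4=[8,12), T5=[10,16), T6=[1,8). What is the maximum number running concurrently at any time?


Check each time point for overlaps:
  t=3: 3 tasks active (T1, T2, T6)
Max concurrent = 3


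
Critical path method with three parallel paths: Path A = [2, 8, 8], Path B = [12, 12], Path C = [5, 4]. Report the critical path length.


Path A: 2 + 8 + 8 = 18
Path B: 12 + 12 = 24
Path C: 5 + 4 = 9
Critical path = longest = max(18, 24, 9)
= 24 (Path B)


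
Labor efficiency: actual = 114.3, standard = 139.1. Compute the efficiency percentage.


Efficiency = (actual / standard) × 100
= (114.3 / 139.1) × 100
= 82.2%


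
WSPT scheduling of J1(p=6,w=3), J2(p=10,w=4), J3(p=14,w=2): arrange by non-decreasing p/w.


WSPT (Smith's rule): sort by p/w ascending
  J1: p/w = 6/3 = 2.000
  J2: p/w = 10/4 = 2.500
  J3: p/w = 14/2 = 7.000
Order: J1 → J2 → J3


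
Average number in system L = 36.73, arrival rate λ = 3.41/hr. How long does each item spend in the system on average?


Little's law: L = λW → W = L / λ
= 36.73 / 3.41
= 10.77 hours


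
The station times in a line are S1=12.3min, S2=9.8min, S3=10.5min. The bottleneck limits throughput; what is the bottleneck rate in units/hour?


Bottleneck = longest station time
Station times: [12.3, 9.8, 10.5]
Max = 12.3 min
Rate = 60 / 12.3
= 4.88 units/hour (bottleneck: 12.3min)


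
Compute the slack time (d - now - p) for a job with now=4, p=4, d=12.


Slack = due - current_time - processing
= 12 - 4 - 4
= 4


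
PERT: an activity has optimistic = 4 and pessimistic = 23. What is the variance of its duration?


σ² = ((p - o) / 6)² = (p - o)² / 36
= (23 - 4)² / 36
= 19² / 36
= 361 / 36
= 10.0278


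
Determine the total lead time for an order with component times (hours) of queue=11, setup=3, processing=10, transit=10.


Lead time = queue + setup + processing + transit
= 11 + 3 + 10 + 10
= 34 hours


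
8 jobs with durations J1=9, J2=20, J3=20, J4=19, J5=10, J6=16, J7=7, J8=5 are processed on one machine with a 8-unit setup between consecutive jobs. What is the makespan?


Makespan = Σ processing + (n-1) × setup
= (9 + 20 + 20 + 19 + 10 + 16 + 7 + 5) + (8-1)×8
= 106 + 56
= 162 time units


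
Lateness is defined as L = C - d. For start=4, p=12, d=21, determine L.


Completion = 4 + 12 = 16
Lateness = C - d = 16 - 21
= -5


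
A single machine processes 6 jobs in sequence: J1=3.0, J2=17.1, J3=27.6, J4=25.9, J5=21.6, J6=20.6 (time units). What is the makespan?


Sequential makespan: sum all processing times
= 3.0 + 17.1 + 27.6 + 25.9 + 21.6 + 20.6
= 115.8 time units
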